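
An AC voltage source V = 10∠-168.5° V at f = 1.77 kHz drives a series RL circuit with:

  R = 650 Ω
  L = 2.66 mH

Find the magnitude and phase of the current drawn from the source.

Step 1 — Angular frequency: ω = 2π·f = 2π·1770 = 1.112e+04 rad/s.
Step 2 — Component impedances:
  R: Z = R = 650 Ω
  L: Z = jωL = j·1.112e+04·0.00266 = 0 + j29.58 Ω
Step 3 — Series combination: Z_total = R + L = 650 + j29.58 Ω = 650.7∠2.6° Ω.
Step 4 — Source phasor: V = 10∠-168.5° V = -9.799 - j1.994 V.
Step 5 — Ohm's law: I = V / Z_total = (-9.799 - j1.994) / (650 + j29.58) = -0.01518 - j0.002376 A.
Step 6 — Convert to polar: |I| = 0.01537 A, ∠I = -171.1°.

I = 0.01537∠-171.1° A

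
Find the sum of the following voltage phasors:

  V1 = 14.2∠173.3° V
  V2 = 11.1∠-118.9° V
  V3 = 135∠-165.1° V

Step 1 — Convert each phasor to rectangular form:
  V1 = 14.2·(cos(173.3°) + j·sin(173.3°)) = -14.1 + j1.657 V
  V2 = 11.1·(cos(-118.9°) + j·sin(-118.9°)) = -5.364 - j9.718 V
  V3 = 135·(cos(-165.1°) + j·sin(-165.1°)) = -130.5 - j34.71 V
Step 2 — Sum components: V_total = -149.9 - j42.77 V.
Step 3 — Convert to polar: |V_total| = 155.9 V, ∠V_total = -164.1°.

V_total = 155.9∠-164.1° V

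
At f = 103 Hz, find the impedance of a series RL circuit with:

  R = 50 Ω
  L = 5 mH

Step 1 — Angular frequency: ω = 2π·f = 2π·103 = 647.2 rad/s.
Step 2 — Component impedances:
  R: Z = R = 50 Ω
  L: Z = jωL = j·647.2·0.005 = 0 + j3.236 Ω
Step 3 — Series combination: Z_total = R + L = 50 + j3.236 Ω = 50.1∠3.7° Ω.

Z = 50 + j3.236 Ω = 50.1∠3.7° Ω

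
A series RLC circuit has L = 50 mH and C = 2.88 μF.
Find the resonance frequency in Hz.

Step 1 — Resonance condition Im(Z)=0 gives ω₀ = 1/√(LC).
Step 2 — ω₀ = 1/√(0.05·2.88e-06) = 2635 rad/s.
Step 3 — f₀ = ω₀/(2π) = 419.4 Hz.

f₀ = 419.4 Hz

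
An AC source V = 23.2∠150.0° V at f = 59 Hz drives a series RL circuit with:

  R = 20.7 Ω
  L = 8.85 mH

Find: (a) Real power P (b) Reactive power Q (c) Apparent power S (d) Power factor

Step 1 — Angular frequency: ω = 2π·f = 2π·59 = 370.7 rad/s.
Step 2 — Component impedances:
  R: Z = R = 20.7 Ω
  L: Z = jωL = j·370.7·0.00885 = 0 + j3.281 Ω
Step 3 — Series combination: Z_total = R + L = 20.7 + j3.281 Ω = 20.96∠9.0° Ω.
Step 4 — Source phasor: V = 23.2∠150.0° V = -20.09 + j11.6 V.
Step 5 — Current: I = V / Z = -0.8602 + j0.6967 A = 1.107∠141.0° A.
Step 6 — Complex power: S = V·I* = 25.36 + j4.02 VA.
Step 7 — Real power: P = Re(S) = 25.36 W.
Step 8 — Reactive power: Q = Im(S) = 4.02 VAR.
Step 9 — Apparent power: |S| = 25.68 VA.
Step 10 — Power factor: PF = P/|S| = 0.9877 (lagging).

(a) P = 25.36 W  (b) Q = 4.02 VAR  (c) S = 25.68 VA  (d) PF = 0.9877 (lagging)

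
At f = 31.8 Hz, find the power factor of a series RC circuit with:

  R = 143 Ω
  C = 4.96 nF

Step 1 — Angular frequency: ω = 2π·f = 2π·31.8 = 199.8 rad/s.
Step 2 — Component impedances:
  R: Z = R = 143 Ω
  C: Z = 1/(jωC) = -j/(ω·C) = 0 - j1.009e+06 Ω
Step 3 — Series combination: Z_total = R + C = 143 - j1.009e+06 Ω = 1.009e+06∠-90.0° Ω.
Step 4 — Power factor: PF = cos(φ) = Re(Z)/|Z| = 143/1.009e+06 = 0.0001417.
Step 5 — Type: Im(Z) = -1.009e+06 ⇒ leading (phase φ = -90.0°).

PF = 0.0001417 (leading, φ = -90.0°)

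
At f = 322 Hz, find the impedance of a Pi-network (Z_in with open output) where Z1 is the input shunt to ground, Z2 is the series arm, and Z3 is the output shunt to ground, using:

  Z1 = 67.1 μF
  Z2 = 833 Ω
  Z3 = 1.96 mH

Step 1 — Angular frequency: ω = 2π·f = 2π·322 = 2023 rad/s.
Step 2 — Component impedances:
  Z1: Z = 1/(jωC) = -j/(ω·C) = 0 - j7.366 Ω
  Z2: Z = R = 833 Ω
  Z3: Z = jωL = j·2023·0.00196 = 0 + j3.965 Ω
Step 3 — With open output, the series arm Z2 and the output shunt Z3 appear in series to ground: Z2 + Z3 = 833 + j3.965 Ω.
Step 4 — Parallel with input shunt Z1: Z_in = Z1 || (Z2 + Z3) = 0.06514 - j7.366 Ω = 7.366∠-89.5° Ω.

Z = 0.06514 - j7.366 Ω = 7.366∠-89.5° Ω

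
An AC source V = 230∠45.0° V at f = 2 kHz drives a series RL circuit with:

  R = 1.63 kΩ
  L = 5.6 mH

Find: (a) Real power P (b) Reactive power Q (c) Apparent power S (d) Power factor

Step 1 — Angular frequency: ω = 2π·f = 2π·2000 = 1.257e+04 rad/s.
Step 2 — Component impedances:
  R: Z = R = 1630 Ω
  L: Z = jωL = j·1.257e+04·0.0056 = 0 + j70.37 Ω
Step 3 — Series combination: Z_total = R + L = 1630 + j70.37 Ω = 1632∠2.5° Ω.
Step 4 — Source phasor: V = 230∠45.0° V = 162.6 + j162.6 V.
Step 5 — Current: I = V / Z = 0.1039 + j0.09529 A = 0.141∠42.5° A.
Step 6 — Complex power: S = V·I* = 32.39 + j1.399 VA.
Step 7 — Real power: P = Re(S) = 32.39 W.
Step 8 — Reactive power: Q = Im(S) = 1.399 VAR.
Step 9 — Apparent power: |S| = 32.42 VA.
Step 10 — Power factor: PF = P/|S| = 0.9991 (lagging).

(a) P = 32.39 W  (b) Q = 1.399 VAR  (c) S = 32.42 VA  (d) PF = 0.9991 (lagging)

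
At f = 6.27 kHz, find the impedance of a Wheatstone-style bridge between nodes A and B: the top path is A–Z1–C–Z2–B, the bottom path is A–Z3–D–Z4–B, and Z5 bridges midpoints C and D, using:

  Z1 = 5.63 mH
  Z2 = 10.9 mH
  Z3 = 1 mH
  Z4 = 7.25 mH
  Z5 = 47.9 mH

Step 1 — Angular frequency: ω = 2π·f = 2π·6270 = 3.94e+04 rad/s.
Step 2 — Component impedances:
  Z1: Z = jωL = j·3.94e+04·0.00563 = 0 + j221.8 Ω
  Z2: Z = jωL = j·3.94e+04·0.0109 = 0 + j429.4 Ω
  Z3: Z = jωL = j·3.94e+04·0.001 = 0 + j39.4 Ω
  Z4: Z = jωL = j·3.94e+04·0.00725 = 0 + j285.6 Ω
  Z5: Z = jωL = j·3.94e+04·0.0479 = 0 + j1887 Ω
Step 3 — Bridge requires nodal analysis (the Z5 bridge couples midpoints C and D, so the two paths cannot be reduced to a simple series/parallel combination). Setting node B to ground and injecting 1 A at node A, the 3-node admittance system at A, C, D solves to V_A = Z_AB = 0 + j215.7 Ω = 215.7∠90.0° Ω.

Z = 0 + j215.7 Ω = 215.7∠90.0° Ω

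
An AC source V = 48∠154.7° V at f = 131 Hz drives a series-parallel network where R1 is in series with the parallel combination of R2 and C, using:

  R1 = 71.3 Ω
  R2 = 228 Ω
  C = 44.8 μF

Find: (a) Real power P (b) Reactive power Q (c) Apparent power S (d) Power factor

Step 1 — Angular frequency: ω = 2π·f = 2π·131 = 823.1 rad/s.
Step 2 — Component impedances:
  R1: Z = R = 71.3 Ω
  R2: Z = R = 228 Ω
  C: Z = 1/(jωC) = -j/(ω·C) = 0 - j27.12 Ω
Step 3 — Parallel branch: R2 || C = 1/(1/R2 + 1/C) = 3.181 - j26.74 Ω.
Step 4 — Series with R1: Z_total = R1 + (R2 || C) = 74.48 - j26.74 Ω = 79.14∠-19.7° Ω.
Step 5 — Source phasor: V = 48∠154.7° V = -43.4 + j20.51 V.
Step 6 — Current: I = V / Z = -0.6037 + j0.05867 A = 0.6066∠174.4° A.
Step 7 — Complex power: S = V·I* = 27.4 - j9.838 VA.
Step 8 — Real power: P = Re(S) = 27.4 W.
Step 9 — Reactive power: Q = Im(S) = -9.838 VAR.
Step 10 — Apparent power: |S| = 29.11 VA.
Step 11 — Power factor: PF = P/|S| = 0.9412 (leading).

(a) P = 27.4 W  (b) Q = -9.838 VAR  (c) S = 29.11 VA  (d) PF = 0.9412 (leading)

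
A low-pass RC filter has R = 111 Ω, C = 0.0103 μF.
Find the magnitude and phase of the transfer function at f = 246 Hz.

Step 1 — Angular frequency: ω = 2π·246 = 1546 rad/s.
Step 2 — Transfer function: H(jω) = 1/(1 + jωRC).
Step 3 — Denominator: 1 + jωRC = 1 + j·1546·111·1.03e-08 = 1 + j0.001767.
Step 4 — H = 1 - j0.001767.
Step 5 — Magnitude: |H| = 1 (-0.0 dB); phase: φ = -0.1°.

|H| = 1 (-0.0 dB), φ = -0.1°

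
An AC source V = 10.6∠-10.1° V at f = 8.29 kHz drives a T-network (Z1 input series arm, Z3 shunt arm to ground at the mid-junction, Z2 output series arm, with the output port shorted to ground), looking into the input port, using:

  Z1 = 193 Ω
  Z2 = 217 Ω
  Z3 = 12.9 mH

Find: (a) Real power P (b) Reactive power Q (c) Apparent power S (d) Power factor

Step 1 — Angular frequency: ω = 2π·f = 2π·8290 = 5.209e+04 rad/s.
Step 2 — Component impedances:
  Z1: Z = R = 193 Ω
  Z2: Z = R = 217 Ω
  Z3: Z = jωL = j·5.209e+04·0.0129 = 0 + j671.9 Ω
Step 3 — With the output port shorted to ground, the output series arm Z2 runs from the junction to ground; the shunt arm Z3 also runs from the junction to ground. They appear in parallel: Z3 || Z2 = 196.5 + j63.46 Ω.
Step 4 — Series with input arm Z1: Z_in = Z1 + (Z3 || Z2) = 389.5 + j63.46 Ω = 394.6∠9.3° Ω.
Step 5 — Source phasor: V = 10.6∠-10.1° V = 10.44 - j1.859 V.
Step 6 — Current: I = V / Z = 0.02534 - j0.008901 A = 0.02686∠-19.4° A.
Step 7 — Complex power: S = V·I* = 0.281 + j0.04578 VA.
Step 8 — Real power: P = Re(S) = 0.281 W.
Step 9 — Reactive power: Q = Im(S) = 0.04578 VAR.
Step 10 — Apparent power: |S| = 0.2847 VA.
Step 11 — Power factor: PF = P/|S| = 0.987 (lagging).

(a) P = 0.281 W  (b) Q = 0.04578 VAR  (c) S = 0.2847 VA  (d) PF = 0.987 (lagging)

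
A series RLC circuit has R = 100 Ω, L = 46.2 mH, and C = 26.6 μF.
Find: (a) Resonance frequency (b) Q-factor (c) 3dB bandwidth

Step 1 — Resonance: ω₀ = 1/√(LC) = 1/√(0.0462·2.66e-05) = 902.1 rad/s.
Step 2 — f₀ = ω₀/(2π) = 143.6 Hz.
Step 3 — Series Q: Q = ω₀L/R = 902.1·0.0462/100 = 0.4168.
Step 4 — Bandwidth: Δω = ω₀/Q = 2165 rad/s; BW = Δω/(2π) = 344.5 Hz.

(a) f₀ = 143.6 Hz  (b) Q = 0.4168  (c) BW = 344.5 Hz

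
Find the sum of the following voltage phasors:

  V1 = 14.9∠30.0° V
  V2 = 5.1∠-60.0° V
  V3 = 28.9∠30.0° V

Step 1 — Convert each phasor to rectangular form:
  V1 = 14.9·(cos(30.0°) + j·sin(30.0°)) = 12.9 + j7.45 V
  V2 = 5.1·(cos(-60.0°) + j·sin(-60.0°)) = 2.55 - j4.417 V
  V3 = 28.9·(cos(30.0°) + j·sin(30.0°)) = 25.03 + j14.45 V
Step 2 — Sum components: V_total = 40.48 + j17.48 V.
Step 3 — Convert to polar: |V_total| = 44.1 V, ∠V_total = 23.4°.

V_total = 44.1∠23.4° V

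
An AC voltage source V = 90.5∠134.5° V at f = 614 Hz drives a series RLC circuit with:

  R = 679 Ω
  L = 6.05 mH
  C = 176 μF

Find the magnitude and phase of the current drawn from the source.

Step 1 — Angular frequency: ω = 2π·f = 2π·614 = 3858 rad/s.
Step 2 — Component impedances:
  R: Z = R = 679 Ω
  L: Z = jωL = j·3858·0.00605 = 0 + j23.34 Ω
  C: Z = 1/(jωC) = -j/(ω·C) = 0 - j1.473 Ω
Step 3 — Series combination: Z_total = R + L + C = 679 + j21.87 Ω = 679.4∠1.8° Ω.
Step 4 — Source phasor: V = 90.5∠134.5° V = -63.43 + j64.55 V.
Step 5 — Ohm's law: I = V / Z_total = (-63.43 + j64.55) / (679 + j21.87) = -0.09026 + j0.09797 A.
Step 6 — Convert to polar: |I| = 0.1332 A, ∠I = 132.7°.

I = 0.1332∠132.7° A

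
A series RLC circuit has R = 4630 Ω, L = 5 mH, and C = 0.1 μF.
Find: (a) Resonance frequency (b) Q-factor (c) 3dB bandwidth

Step 1 — Resonance: ω₀ = 1/√(LC) = 1/√(0.005·1e-07) = 4.472e+04 rad/s.
Step 2 — f₀ = ω₀/(2π) = 7118 Hz.
Step 3 — Series Q: Q = ω₀L/R = 4.472e+04·0.005/4630 = 0.0483.
Step 4 — Bandwidth: Δω = ω₀/Q = 9.26e+05 rad/s; BW = Δω/(2π) = 1.474e+05 Hz.

(a) f₀ = 7118 Hz  (b) Q = 0.0483  (c) BW = 1.474e+05 Hz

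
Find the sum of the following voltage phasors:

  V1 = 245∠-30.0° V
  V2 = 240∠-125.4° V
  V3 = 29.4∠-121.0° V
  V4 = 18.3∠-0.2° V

Step 1 — Convert each phasor to rectangular form:
  V1 = 245·(cos(-30.0°) + j·sin(-30.0°)) = 212.2 - j122.5 V
  V2 = 240·(cos(-125.4°) + j·sin(-125.4°)) = -139 - j195.6 V
  V3 = 29.4·(cos(-121.0°) + j·sin(-121.0°)) = -15.14 - j25.2 V
  V4 = 18.3·(cos(-0.2°) + j·sin(-0.2°)) = 18.3 - j0.06388 V
Step 2 — Sum components: V_total = 76.31 - j343.4 V.
Step 3 — Convert to polar: |V_total| = 351.8 V, ∠V_total = -77.5°.

V_total = 351.8∠-77.5° V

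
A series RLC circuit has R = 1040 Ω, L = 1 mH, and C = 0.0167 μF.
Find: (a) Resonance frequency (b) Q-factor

Step 1 — Resonance condition Im(Z)=0 gives ω₀ = 1/√(LC).
Step 2 — ω₀ = 1/√(0.001·1.67e-08) = 2.447e+05 rad/s.
Step 3 — f₀ = ω₀/(2π) = 3.895e+04 Hz.
Step 4 — Series Q: Q = ω₀L/R = 2.447e+05·0.001/1040 = 0.2353.

(a) f₀ = 3.895e+04 Hz  (b) Q = 0.2353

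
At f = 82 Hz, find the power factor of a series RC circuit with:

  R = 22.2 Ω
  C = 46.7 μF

Step 1 — Angular frequency: ω = 2π·f = 2π·82 = 515.2 rad/s.
Step 2 — Component impedances:
  R: Z = R = 22.2 Ω
  C: Z = 1/(jωC) = -j/(ω·C) = 0 - j41.56 Ω
Step 3 — Series combination: Z_total = R + C = 22.2 - j41.56 Ω = 47.12∠-61.9° Ω.
Step 4 — Power factor: PF = cos(φ) = Re(Z)/|Z| = 22.2/47.12 = 0.4711.
Step 5 — Type: Im(Z) = -41.56 ⇒ leading (phase φ = -61.9°).

PF = 0.4711 (leading, φ = -61.9°)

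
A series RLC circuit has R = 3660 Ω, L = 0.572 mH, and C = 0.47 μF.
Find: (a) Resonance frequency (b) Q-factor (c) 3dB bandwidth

Step 1 — Resonance: ω₀ = 1/√(LC) = 1/√(0.000572·4.7e-07) = 6.099e+04 rad/s.
Step 2 — f₀ = ω₀/(2π) = 9707 Hz.
Step 3 — Series Q: Q = ω₀L/R = 6.099e+04·0.000572/3660 = 0.009532.
Step 4 — Bandwidth: Δω = ω₀/Q = 6.399e+06 rad/s; BW = Δω/(2π) = 1.018e+06 Hz.

(a) f₀ = 9707 Hz  (b) Q = 0.009532  (c) BW = 1.018e+06 Hz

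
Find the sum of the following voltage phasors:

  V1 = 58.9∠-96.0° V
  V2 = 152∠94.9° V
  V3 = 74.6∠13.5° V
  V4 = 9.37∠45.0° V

Step 1 — Convert each phasor to rectangular form:
  V1 = 58.9·(cos(-96.0°) + j·sin(-96.0°)) = -6.157 - j58.58 V
  V2 = 152·(cos(94.9°) + j·sin(94.9°)) = -12.98 + j151.4 V
  V3 = 74.6·(cos(13.5°) + j·sin(13.5°)) = 72.54 + j17.42 V
  V4 = 9.37·(cos(45.0°) + j·sin(45.0°)) = 6.626 + j6.626 V
Step 2 — Sum components: V_total = 60.02 + j116.9 V.
Step 3 — Convert to polar: |V_total| = 131.4 V, ∠V_total = 62.8°.

V_total = 131.4∠62.8° V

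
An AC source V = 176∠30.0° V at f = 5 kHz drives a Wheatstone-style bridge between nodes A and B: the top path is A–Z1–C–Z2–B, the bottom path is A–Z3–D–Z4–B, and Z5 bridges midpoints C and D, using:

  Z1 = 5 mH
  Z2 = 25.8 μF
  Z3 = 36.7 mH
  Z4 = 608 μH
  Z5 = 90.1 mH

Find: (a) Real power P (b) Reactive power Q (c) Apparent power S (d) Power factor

Step 1 — Angular frequency: ω = 2π·f = 2π·5000 = 3.142e+04 rad/s.
Step 2 — Component impedances:
  Z1: Z = jωL = j·3.142e+04·0.005 = 0 + j157.1 Ω
  Z2: Z = 1/(jωC) = -j/(ω·C) = 0 - j1.234 Ω
  Z3: Z = jωL = j·3.142e+04·0.0367 = 0 + j1153 Ω
  Z4: Z = jωL = j·3.142e+04·0.000608 = 0 + j19.1 Ω
  Z5: Z = jωL = j·3.142e+04·0.0901 = 0 + j2831 Ω
Step 3 — Bridge requires nodal analysis (the Z5 bridge couples midpoints C and D, so the two paths cannot be reduced to a simple series/parallel combination). Setting node B to ground and injecting 1 A at node A, the 3-node admittance system at A, C, D solves to V_A = Z_AB = 0 + j137.6 Ω = 137.6∠90.0° Ω.
Step 4 — Source phasor: V = 176∠30.0° V = 152.4 + j88 V.
Step 5 — Current: I = V / Z = 0.6398 - j1.108 A = 1.28∠-60.0° A.
Step 6 — Complex power: S = V·I* = 0 + j225.2 VA.
Step 7 — Real power: P = Re(S) = 0 W.
Step 8 — Reactive power: Q = Im(S) = 225.2 VAR.
Step 9 — Apparent power: |S| = 225.2 VA.
Step 10 — Power factor: PF = P/|S| = 0 (lagging).

(a) P = 0 W  (b) Q = 225.2 VAR  (c) S = 225.2 VA  (d) PF = 0 (lagging)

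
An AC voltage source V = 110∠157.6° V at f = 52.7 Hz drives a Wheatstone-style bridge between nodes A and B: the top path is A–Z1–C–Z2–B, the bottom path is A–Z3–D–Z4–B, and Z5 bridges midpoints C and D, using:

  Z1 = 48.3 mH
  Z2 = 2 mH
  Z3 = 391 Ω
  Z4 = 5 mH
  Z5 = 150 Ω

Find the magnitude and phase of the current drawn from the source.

Step 1 — Angular frequency: ω = 2π·f = 2π·52.7 = 331.1 rad/s.
Step 2 — Component impedances:
  Z1: Z = jωL = j·331.1·0.0483 = 0 + j15.99 Ω
  Z2: Z = jωL = j·331.1·0.002 = 0 + j0.6622 Ω
  Z3: Z = R = 391 Ω
  Z4: Z = jωL = j·331.1·0.005 = 0 + j1.656 Ω
  Z5: Z = R = 150 Ω
Step 3 — Bridge requires nodal analysis (the Z5 bridge couples midpoints C and D, so the two paths cannot be reduced to a simple series/parallel combination). Setting node B to ground and injecting 1 A at node A, the 3-node admittance system at A, C, D solves to V_A = Z_AB = 0.7107 + j16.62 Ω = 16.64∠87.6° Ω.
Step 4 — Source phasor: V = 110∠157.6° V = -101.7 + j41.92 V.
Step 5 — Ohm's law: I = V / Z_total = (-101.7 + j41.92) / (0.7107 + j16.62) = 2.256 + j6.215 A.
Step 6 — Convert to polar: |I| = 6.612 A, ∠I = 70.0°.

I = 6.612∠70.0° A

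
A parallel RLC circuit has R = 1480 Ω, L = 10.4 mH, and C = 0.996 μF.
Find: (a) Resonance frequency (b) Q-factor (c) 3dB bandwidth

Step 1 — Resonance: ω₀ = 1/√(LC) = 1/√(0.0104·9.96e-07) = 9825 rad/s.
Step 2 — f₀ = ω₀/(2π) = 1564 Hz.
Step 3 — Parallel Q: Q = R/(ω₀L) = 1480/(9825·0.0104) = 14.48.
Step 4 — Bandwidth: Δω = ω₀/Q = 678.4 rad/s; BW = Δω/(2π) = 108 Hz.

(a) f₀ = 1564 Hz  (b) Q = 14.48  (c) BW = 108 Hz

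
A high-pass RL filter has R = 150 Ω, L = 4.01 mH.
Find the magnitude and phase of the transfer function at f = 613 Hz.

Step 1 — Angular frequency: ω = 2π·613 = 3852 rad/s.
Step 2 — Transfer function: H(jω) = jωL/(R + jωL).
Step 3 — Numerator jωL = j·15.44; denominator R + jωL = 150 + j15.44.
Step 4 — H = 0.01049 + j0.1019.
Step 5 — Magnitude: |H| = 0.1024 (-19.8 dB); phase: φ = 84.1°.

|H| = 0.1024 (-19.8 dB), φ = 84.1°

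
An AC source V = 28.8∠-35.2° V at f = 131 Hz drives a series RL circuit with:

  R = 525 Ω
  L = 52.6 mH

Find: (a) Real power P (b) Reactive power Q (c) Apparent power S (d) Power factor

Step 1 — Angular frequency: ω = 2π·f = 2π·131 = 823.1 rad/s.
Step 2 — Component impedances:
  R: Z = R = 525 Ω
  L: Z = jωL = j·823.1·0.0526 = 0 + j43.29 Ω
Step 3 — Series combination: Z_total = R + L = 525 + j43.29 Ω = 526.8∠4.7° Ω.
Step 4 — Source phasor: V = 28.8∠-35.2° V = 23.53 - j16.6 V.
Step 5 — Current: I = V / Z = 0.04193 - j0.03508 A = 0.05467∠-39.9° A.
Step 6 — Complex power: S = V·I* = 1.569 + j0.1294 VA.
Step 7 — Real power: P = Re(S) = 1.569 W.
Step 8 — Reactive power: Q = Im(S) = 0.1294 VAR.
Step 9 — Apparent power: |S| = 1.575 VA.
Step 10 — Power factor: PF = P/|S| = 0.9966 (lagging).

(a) P = 1.569 W  (b) Q = 0.1294 VAR  (c) S = 1.575 VA  (d) PF = 0.9966 (lagging)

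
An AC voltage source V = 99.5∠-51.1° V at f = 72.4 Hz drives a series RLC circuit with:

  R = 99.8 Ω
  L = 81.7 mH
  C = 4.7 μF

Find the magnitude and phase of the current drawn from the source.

Step 1 — Angular frequency: ω = 2π·f = 2π·72.4 = 454.9 rad/s.
Step 2 — Component impedances:
  R: Z = R = 99.8 Ω
  L: Z = jωL = j·454.9·0.0817 = 0 + j37.17 Ω
  C: Z = 1/(jωC) = -j/(ω·C) = 0 - j467.7 Ω
Step 3 — Series combination: Z_total = R + L + C = 99.8 - j430.6 Ω = 442∠-76.9° Ω.
Step 4 — Source phasor: V = 99.5∠-51.1° V = 62.48 - j77.44 V.
Step 5 — Ohm's law: I = V / Z_total = (62.48 - j77.44) / (99.8 - j430.6) = 0.2026 + j0.09816 A.
Step 6 — Convert to polar: |I| = 0.2251 A, ∠I = 25.8°.

I = 0.2251∠25.8° A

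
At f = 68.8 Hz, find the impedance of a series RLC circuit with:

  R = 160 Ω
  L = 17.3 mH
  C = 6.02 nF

Step 1 — Angular frequency: ω = 2π·f = 2π·68.8 = 432.3 rad/s.
Step 2 — Component impedances:
  R: Z = R = 160 Ω
  L: Z = jωL = j·432.3·0.0173 = 0 + j7.478 Ω
  C: Z = 1/(jωC) = -j/(ω·C) = 0 - j3.843e+05 Ω
Step 3 — Series combination: Z_total = R + L + C = 160 - j3.843e+05 Ω = 3.843e+05∠-90.0° Ω.

Z = 160 - j3.843e+05 Ω = 3.843e+05∠-90.0° Ω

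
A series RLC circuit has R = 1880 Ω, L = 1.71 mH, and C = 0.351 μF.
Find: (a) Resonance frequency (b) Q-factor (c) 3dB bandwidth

Step 1 — Resonance: ω₀ = 1/√(LC) = 1/√(0.00171·3.51e-07) = 4.082e+04 rad/s.
Step 2 — f₀ = ω₀/(2π) = 6496 Hz.
Step 3 — Series Q: Q = ω₀L/R = 4.082e+04·0.00171/1880 = 0.03713.
Step 4 — Bandwidth: Δω = ω₀/Q = 1.099e+06 rad/s; BW = Δω/(2π) = 1.75e+05 Hz.

(a) f₀ = 6496 Hz  (b) Q = 0.03713  (c) BW = 1.75e+05 Hz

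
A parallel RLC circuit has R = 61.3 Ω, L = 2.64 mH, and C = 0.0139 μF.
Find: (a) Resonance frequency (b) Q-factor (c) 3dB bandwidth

Step 1 — Resonance: ω₀ = 1/√(LC) = 1/√(0.00264·1.39e-08) = 1.651e+05 rad/s.
Step 2 — f₀ = ω₀/(2π) = 2.627e+04 Hz.
Step 3 — Parallel Q: Q = R/(ω₀L) = 61.3/(1.651e+05·0.00264) = 0.1407.
Step 4 — Bandwidth: Δω = ω₀/Q = 1.174e+06 rad/s; BW = Δω/(2π) = 1.868e+05 Hz.

(a) f₀ = 2.627e+04 Hz  (b) Q = 0.1407  (c) BW = 1.868e+05 Hz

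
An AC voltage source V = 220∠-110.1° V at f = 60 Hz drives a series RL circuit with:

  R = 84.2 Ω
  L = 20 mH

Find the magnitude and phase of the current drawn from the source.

Step 1 — Angular frequency: ω = 2π·f = 2π·60 = 377 rad/s.
Step 2 — Component impedances:
  R: Z = R = 84.2 Ω
  L: Z = jωL = j·377·0.02 = 0 + j7.54 Ω
Step 3 — Series combination: Z_total = R + L = 84.2 + j7.54 Ω = 84.54∠5.1° Ω.
Step 4 — Source phasor: V = 220∠-110.1° V = -75.61 - j206.6 V.
Step 5 — Ohm's law: I = V / Z_total = (-75.61 - j206.6) / (84.2 + j7.54) = -1.109 - j2.354 A.
Step 6 — Convert to polar: |I| = 2.602 A, ∠I = -115.2°.

I = 2.602∠-115.2° A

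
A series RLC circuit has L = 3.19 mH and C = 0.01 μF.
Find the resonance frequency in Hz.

Step 1 — Resonance condition Im(Z)=0 gives ω₀ = 1/√(LC).
Step 2 — ω₀ = 1/√(0.00319·1e-08) = 1.771e+05 rad/s.
Step 3 — f₀ = ω₀/(2π) = 2.818e+04 Hz.

f₀ = 2.818e+04 Hz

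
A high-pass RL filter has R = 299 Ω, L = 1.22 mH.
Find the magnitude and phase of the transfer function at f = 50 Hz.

Step 1 — Angular frequency: ω = 2π·50 = 314.2 rad/s.
Step 2 — Transfer function: H(jω) = jωL/(R + jωL).
Step 3 — Numerator jωL = j·0.3833; denominator R + jωL = 299 + j0.3833.
Step 4 — H = 1.643e-06 + j0.001282.
Step 5 — Magnitude: |H| = 0.001282 (-57.8 dB); phase: φ = 89.9°.

|H| = 0.001282 (-57.8 dB), φ = 89.9°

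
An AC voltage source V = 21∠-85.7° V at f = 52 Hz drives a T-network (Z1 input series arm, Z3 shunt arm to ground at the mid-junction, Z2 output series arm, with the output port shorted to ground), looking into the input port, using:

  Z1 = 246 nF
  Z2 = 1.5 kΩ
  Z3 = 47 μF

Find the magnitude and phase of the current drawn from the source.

Step 1 — Angular frequency: ω = 2π·f = 2π·52 = 326.7 rad/s.
Step 2 — Component impedances:
  Z1: Z = 1/(jωC) = -j/(ω·C) = 0 - j1.244e+04 Ω
  Z2: Z = R = 1500 Ω
  Z3: Z = 1/(jωC) = -j/(ω·C) = 0 - j65.12 Ω
Step 3 — With the output port shorted to ground, the output series arm Z2 runs from the junction to ground; the shunt arm Z3 also runs from the junction to ground. They appear in parallel: Z3 || Z2 = 2.822 - j65 Ω.
Step 4 — Series with input arm Z1: Z_in = Z1 + (Z3 || Z2) = 2.822 - j1.251e+04 Ω = 1.251e+04∠-90.0° Ω.
Step 5 — Source phasor: V = 21∠-85.7° V = 1.575 - j20.94 V.
Step 6 — Ohm's law: I = V / Z_total = (1.575 - j20.94) / (2.822 - j1.251e+04) = 0.001674 + j0.0001255 A.
Step 7 — Convert to polar: |I| = 0.001679 A, ∠I = 4.3°.

I = 0.001679∠4.3° A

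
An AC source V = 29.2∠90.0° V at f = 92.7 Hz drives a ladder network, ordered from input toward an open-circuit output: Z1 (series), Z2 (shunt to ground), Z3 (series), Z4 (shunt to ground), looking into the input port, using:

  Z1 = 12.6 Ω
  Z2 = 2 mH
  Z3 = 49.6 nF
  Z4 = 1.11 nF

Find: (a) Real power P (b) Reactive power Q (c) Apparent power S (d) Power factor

Step 1 — Angular frequency: ω = 2π·f = 2π·92.7 = 582.5 rad/s.
Step 2 — Component impedances:
  Z1: Z = R = 12.6 Ω
  Z2: Z = jωL = j·582.5·0.002 = 0 + j1.165 Ω
  Z3: Z = 1/(jωC) = -j/(ω·C) = 0 - j3.461e+04 Ω
  Z4: Z = 1/(jωC) = -j/(ω·C) = 0 - j1.547e+06 Ω
Step 3 — Ladder network (open output): work backward from the far end, alternating series and parallel combinations. Z_in = 12.6 + j1.165 Ω = 12.65∠5.3° Ω.
Step 4 — Source phasor: V = 29.2∠90.0° V = 0 + j29.2 V.
Step 5 — Current: I = V / Z = 0.2124 + j2.298 A = 2.308∠84.7° A.
Step 6 — Complex power: S = V·I* = 67.1 + j6.203 VA.
Step 7 — Real power: P = Re(S) = 67.1 W.
Step 8 — Reactive power: Q = Im(S) = 6.203 VAR.
Step 9 — Apparent power: |S| = 67.38 VA.
Step 10 — Power factor: PF = P/|S| = 0.9958 (lagging).

(a) P = 67.1 W  (b) Q = 6.203 VAR  (c) S = 67.38 VA  (d) PF = 0.9958 (lagging)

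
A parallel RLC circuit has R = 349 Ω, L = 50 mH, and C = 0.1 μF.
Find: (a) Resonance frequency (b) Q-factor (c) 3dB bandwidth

Step 1 — Resonance: ω₀ = 1/√(LC) = 1/√(0.05·1e-07) = 1.414e+04 rad/s.
Step 2 — f₀ = ω₀/(2π) = 2251 Hz.
Step 3 — Parallel Q: Q = R/(ω₀L) = 349/(1.414e+04·0.05) = 0.4936.
Step 4 — Bandwidth: Δω = ω₀/Q = 2.865e+04 rad/s; BW = Δω/(2π) = 4560 Hz.

(a) f₀ = 2251 Hz  (b) Q = 0.4936  (c) BW = 4560 Hz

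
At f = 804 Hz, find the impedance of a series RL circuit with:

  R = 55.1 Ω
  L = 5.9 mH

Step 1 — Angular frequency: ω = 2π·f = 2π·804 = 5052 rad/s.
Step 2 — Component impedances:
  R: Z = R = 55.1 Ω
  L: Z = jωL = j·5052·0.0059 = 0 + j29.8 Ω
Step 3 — Series combination: Z_total = R + L = 55.1 + j29.8 Ω = 62.64∠28.4° Ω.

Z = 55.1 + j29.8 Ω = 62.64∠28.4° Ω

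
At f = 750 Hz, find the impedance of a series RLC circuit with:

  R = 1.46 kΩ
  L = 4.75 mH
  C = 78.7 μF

Step 1 — Angular frequency: ω = 2π·f = 2π·750 = 4712 rad/s.
Step 2 — Component impedances:
  R: Z = R = 1460 Ω
  L: Z = jωL = j·4712·0.00475 = 0 + j22.38 Ω
  C: Z = 1/(jωC) = -j/(ω·C) = 0 - j2.696 Ω
Step 3 — Series combination: Z_total = R + L + C = 1460 + j19.69 Ω = 1460∠0.8° Ω.

Z = 1460 + j19.69 Ω = 1460∠0.8° Ω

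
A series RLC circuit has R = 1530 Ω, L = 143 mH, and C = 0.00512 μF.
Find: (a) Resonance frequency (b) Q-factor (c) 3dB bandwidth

Step 1 — Resonance condition Im(Z)=0 gives ω₀ = 1/√(LC).
Step 2 — ω₀ = 1/√(0.143·5.12e-09) = 3.696e+04 rad/s.
Step 3 — f₀ = ω₀/(2π) = 5882 Hz.
Step 4 — Series Q: Q = ω₀L/R = 3.696e+04·0.143/1530 = 3.454.
Step 5 — 3dB bandwidth: Δω = ω₀/Q = 1.07e+04 rad/s; BW = Δω/(2π) = 1703 Hz.

(a) f₀ = 5882 Hz  (b) Q = 3.454  (c) BW = 1703 Hz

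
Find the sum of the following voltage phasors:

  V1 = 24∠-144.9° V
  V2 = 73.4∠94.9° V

Step 1 — Convert each phasor to rectangular form:
  V1 = 24·(cos(-144.9°) + j·sin(-144.9°)) = -19.64 - j13.8 V
  V2 = 73.4·(cos(94.9°) + j·sin(94.9°)) = -6.27 + j73.13 V
Step 2 — Sum components: V_total = -25.91 + j59.33 V.
Step 3 — Convert to polar: |V_total| = 64.74 V, ∠V_total = 113.6°.

V_total = 64.74∠113.6° V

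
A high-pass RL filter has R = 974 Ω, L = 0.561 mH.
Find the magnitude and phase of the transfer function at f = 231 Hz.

Step 1 — Angular frequency: ω = 2π·231 = 1451 rad/s.
Step 2 — Transfer function: H(jω) = jωL/(R + jωL).
Step 3 — Numerator jωL = j·0.8142; denominator R + jωL = 974 + j0.8142.
Step 4 — H = 6.989e-07 + j0.000836.
Step 5 — Magnitude: |H| = 0.000836 (-61.6 dB); phase: φ = 90.0°.

|H| = 0.000836 (-61.6 dB), φ = 90.0°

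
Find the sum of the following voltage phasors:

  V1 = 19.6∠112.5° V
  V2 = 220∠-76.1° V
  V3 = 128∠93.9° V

Step 1 — Convert each phasor to rectangular form:
  V1 = 19.6·(cos(112.5°) + j·sin(112.5°)) = -7.501 + j18.11 V
  V2 = 220·(cos(-76.1°) + j·sin(-76.1°)) = 52.85 - j213.6 V
  V3 = 128·(cos(93.9°) + j·sin(93.9°)) = -8.706 + j127.7 V
Step 2 — Sum components: V_total = 36.64 - j67.75 V.
Step 3 — Convert to polar: |V_total| = 77.02 V, ∠V_total = -61.6°.

V_total = 77.02∠-61.6° V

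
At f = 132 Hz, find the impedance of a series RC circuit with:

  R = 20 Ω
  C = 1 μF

Step 1 — Angular frequency: ω = 2π·f = 2π·132 = 829.4 rad/s.
Step 2 — Component impedances:
  R: Z = R = 20 Ω
  C: Z = 1/(jωC) = -j/(ω·C) = 0 - j1206 Ω
Step 3 — Series combination: Z_total = R + C = 20 - j1206 Ω = 1206∠-89.0° Ω.

Z = 20 - j1206 Ω = 1206∠-89.0° Ω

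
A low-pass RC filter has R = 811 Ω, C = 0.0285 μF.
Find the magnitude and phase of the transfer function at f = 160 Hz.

Step 1 — Angular frequency: ω = 2π·160 = 1005 rad/s.
Step 2 — Transfer function: H(jω) = 1/(1 + jωRC).
Step 3 — Denominator: 1 + jωRC = 1 + j·1005·811·2.85e-08 = 1 + j0.02324.
Step 4 — H = 0.9995 - j0.02322.
Step 5 — Magnitude: |H| = 0.9997 (-0.0 dB); phase: φ = -1.3°.

|H| = 0.9997 (-0.0 dB), φ = -1.3°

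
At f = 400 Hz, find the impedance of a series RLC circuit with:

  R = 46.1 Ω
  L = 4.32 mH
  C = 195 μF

Step 1 — Angular frequency: ω = 2π·f = 2π·400 = 2513 rad/s.
Step 2 — Component impedances:
  R: Z = R = 46.1 Ω
  L: Z = jωL = j·2513·0.00432 = 0 + j10.86 Ω
  C: Z = 1/(jωC) = -j/(ω·C) = 0 - j2.04 Ω
Step 3 — Series combination: Z_total = R + L + C = 46.1 + j8.817 Ω = 46.94∠10.8° Ω.

Z = 46.1 + j8.817 Ω = 46.94∠10.8° Ω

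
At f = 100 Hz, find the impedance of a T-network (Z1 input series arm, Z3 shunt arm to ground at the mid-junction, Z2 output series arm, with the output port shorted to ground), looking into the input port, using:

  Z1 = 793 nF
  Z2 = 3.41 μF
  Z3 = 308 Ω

Step 1 — Angular frequency: ω = 2π·f = 2π·100 = 628.3 rad/s.
Step 2 — Component impedances:
  Z1: Z = 1/(jωC) = -j/(ω·C) = 0 - j2007 Ω
  Z2: Z = 1/(jωC) = -j/(ω·C) = 0 - j466.7 Ω
  Z3: Z = R = 308 Ω
Step 3 — With the output port shorted to ground, the output series arm Z2 runs from the junction to ground; the shunt arm Z3 also runs from the junction to ground. They appear in parallel: Z3 || Z2 = 214.6 - j141.6 Ω.
Step 4 — Series with input arm Z1: Z_in = Z1 + (Z3 || Z2) = 214.6 - j2149 Ω = 2159∠-84.3° Ω.

Z = 214.6 - j2149 Ω = 2159∠-84.3° Ω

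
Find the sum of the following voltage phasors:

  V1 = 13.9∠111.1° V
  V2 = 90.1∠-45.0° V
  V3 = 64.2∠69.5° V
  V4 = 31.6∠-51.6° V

Step 1 — Convert each phasor to rectangular form:
  V1 = 13.9·(cos(111.1°) + j·sin(111.1°)) = -5.004 + j12.97 V
  V2 = 90.1·(cos(-45.0°) + j·sin(-45.0°)) = 63.71 - j63.71 V
  V3 = 64.2·(cos(69.5°) + j·sin(69.5°)) = 22.48 + j60.13 V
  V4 = 31.6·(cos(-51.6°) + j·sin(-51.6°)) = 19.63 - j24.76 V
Step 2 — Sum components: V_total = 100.8 - j15.37 V.
Step 3 — Convert to polar: |V_total| = 102 V, ∠V_total = -8.7°.

V_total = 102∠-8.7° V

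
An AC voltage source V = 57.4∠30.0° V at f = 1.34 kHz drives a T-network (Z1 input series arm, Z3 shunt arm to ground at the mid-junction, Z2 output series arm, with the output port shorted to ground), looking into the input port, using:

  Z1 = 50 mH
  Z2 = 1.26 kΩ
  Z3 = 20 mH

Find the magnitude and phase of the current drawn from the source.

Step 1 — Angular frequency: ω = 2π·f = 2π·1340 = 8419 rad/s.
Step 2 — Component impedances:
  Z1: Z = jωL = j·8419·0.05 = 0 + j421 Ω
  Z2: Z = R = 1260 Ω
  Z3: Z = jωL = j·8419·0.02 = 0 + j168.4 Ω
Step 3 — With the output port shorted to ground, the output series arm Z2 runs from the junction to ground; the shunt arm Z3 also runs from the junction to ground. They appear in parallel: Z3 || Z2 = 22.11 + j165.4 Ω.
Step 4 — Series with input arm Z1: Z_in = Z1 + (Z3 || Z2) = 22.11 + j586.4 Ω = 586.8∠87.8° Ω.
Step 5 — Source phasor: V = 57.4∠30.0° V = 49.71 + j28.7 V.
Step 6 — Ohm's law: I = V / Z_total = (49.71 + j28.7) / (22.11 + j586.4) = 0.05206 - j0.08281 A.
Step 7 — Convert to polar: |I| = 0.09781 A, ∠I = -57.8°.

I = 0.09781∠-57.8° A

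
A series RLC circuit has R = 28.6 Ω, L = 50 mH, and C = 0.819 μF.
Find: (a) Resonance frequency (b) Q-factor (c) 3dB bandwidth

Step 1 — Resonance condition Im(Z)=0 gives ω₀ = 1/√(LC).
Step 2 — ω₀ = 1/√(0.05·8.19e-07) = 4942 rad/s.
Step 3 — f₀ = ω₀/(2π) = 786.5 Hz.
Step 4 — Series Q: Q = ω₀L/R = 4942·0.05/28.6 = 8.639.
Step 5 — 3dB bandwidth: Δω = ω₀/Q = 572 rad/s; BW = Δω/(2π) = 91.04 Hz.

(a) f₀ = 786.5 Hz  (b) Q = 8.639  (c) BW = 91.04 Hz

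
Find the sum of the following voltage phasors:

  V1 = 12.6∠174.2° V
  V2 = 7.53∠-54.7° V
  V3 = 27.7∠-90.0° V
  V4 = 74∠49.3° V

Step 1 — Convert each phasor to rectangular form:
  V1 = 12.6·(cos(174.2°) + j·sin(174.2°)) = -12.54 + j1.273 V
  V2 = 7.53·(cos(-54.7°) + j·sin(-54.7°)) = 4.351 - j6.146 V
  V3 = 27.7·(cos(-90.0°) + j·sin(-90.0°)) = 0 - j27.7 V
  V4 = 74·(cos(49.3°) + j·sin(49.3°)) = 48.26 + j56.1 V
Step 2 — Sum components: V_total = 40.07 + j23.53 V.
Step 3 — Convert to polar: |V_total| = 46.47 V, ∠V_total = 30.4°.

V_total = 46.47∠30.4° V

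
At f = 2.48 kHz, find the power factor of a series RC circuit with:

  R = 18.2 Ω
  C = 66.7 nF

Step 1 — Angular frequency: ω = 2π·f = 2π·2480 = 1.558e+04 rad/s.
Step 2 — Component impedances:
  R: Z = R = 18.2 Ω
  C: Z = 1/(jωC) = -j/(ω·C) = 0 - j962.1 Ω
Step 3 — Series combination: Z_total = R + C = 18.2 - j962.1 Ω = 962.3∠-88.9° Ω.
Step 4 — Power factor: PF = cos(φ) = Re(Z)/|Z| = 18.2/962.3 = 0.01891.
Step 5 — Type: Im(Z) = -962.1 ⇒ leading (phase φ = -88.9°).

PF = 0.01891 (leading, φ = -88.9°)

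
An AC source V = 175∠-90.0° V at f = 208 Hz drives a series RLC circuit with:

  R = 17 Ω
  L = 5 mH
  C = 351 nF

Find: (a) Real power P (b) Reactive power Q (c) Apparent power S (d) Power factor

Step 1 — Angular frequency: ω = 2π·f = 2π·208 = 1307 rad/s.
Step 2 — Component impedances:
  R: Z = R = 17 Ω
  L: Z = jωL = j·1307·0.005 = 0 + j6.535 Ω
  C: Z = 1/(jωC) = -j/(ω·C) = 0 - j2180 Ω
Step 3 — Series combination: Z_total = R + L + C = 17 - j2173 Ω = 2173∠-89.6° Ω.
Step 4 — Source phasor: V = 175∠-90.0° V = 0 - j175 V.
Step 5 — Current: I = V / Z = 0.08051 - j0.0006298 A = 0.08052∠-0.4° A.
Step 6 — Complex power: S = V·I* = 0.1102 - j14.09 VA.
Step 7 — Real power: P = Re(S) = 0.1102 W.
Step 8 — Reactive power: Q = Im(S) = -14.09 VAR.
Step 9 — Apparent power: |S| = 14.09 VA.
Step 10 — Power factor: PF = P/|S| = 0.007821 (leading).

(a) P = 0.1102 W  (b) Q = -14.09 VAR  (c) S = 14.09 VA  (d) PF = 0.007821 (leading)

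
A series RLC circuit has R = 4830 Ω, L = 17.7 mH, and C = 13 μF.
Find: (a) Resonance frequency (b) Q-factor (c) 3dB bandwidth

Step 1 — Resonance condition Im(Z)=0 gives ω₀ = 1/√(LC).
Step 2 — ω₀ = 1/√(0.0177·1.3e-05) = 2085 rad/s.
Step 3 — f₀ = ω₀/(2π) = 331.8 Hz.
Step 4 — Series Q: Q = ω₀L/R = 2085·0.0177/4830 = 0.00764.
Step 5 — 3dB bandwidth: Δω = ω₀/Q = 2.729e+05 rad/s; BW = Δω/(2π) = 4.343e+04 Hz.

(a) f₀ = 331.8 Hz  (b) Q = 0.00764  (c) BW = 4.343e+04 Hz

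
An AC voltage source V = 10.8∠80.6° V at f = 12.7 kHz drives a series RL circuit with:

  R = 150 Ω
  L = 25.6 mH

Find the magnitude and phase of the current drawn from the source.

Step 1 — Angular frequency: ω = 2π·f = 2π·1.27e+04 = 7.98e+04 rad/s.
Step 2 — Component impedances:
  R: Z = R = 150 Ω
  L: Z = jωL = j·7.98e+04·0.0256 = 0 + j2043 Ω
Step 3 — Series combination: Z_total = R + L = 150 + j2043 Ω = 2048∠85.8° Ω.
Step 4 — Source phasor: V = 10.8∠80.6° V = 1.764 + j10.65 V.
Step 5 — Ohm's law: I = V / Z_total = (1.764 + j10.65) / (150 + j2043) = 0.005251 - j0.0004779 A.
Step 6 — Convert to polar: |I| = 0.005273 A, ∠I = -5.2°.

I = 0.005273∠-5.2° A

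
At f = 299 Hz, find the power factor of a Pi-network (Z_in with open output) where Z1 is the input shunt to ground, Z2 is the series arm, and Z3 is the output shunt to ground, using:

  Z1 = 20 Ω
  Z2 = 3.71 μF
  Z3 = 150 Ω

Step 1 — Angular frequency: ω = 2π·f = 2π·299 = 1879 rad/s.
Step 2 — Component impedances:
  Z1: Z = R = 20 Ω
  Z2: Z = 1/(jωC) = -j/(ω·C) = 0 - j143.5 Ω
  Z3: Z = R = 150 Ω
Step 3 — With open output, the series arm Z2 and the output shunt Z3 appear in series to ground: Z2 + Z3 = 150 - j143.5 Ω.
Step 4 — Parallel with input shunt Z1: Z_in = Z1 || (Z2 + Z3) = 18.63 - j1.16 Ω = 18.66∠-3.6° Ω.
Step 5 — Power factor: PF = cos(φ) = Re(Z)/|Z| = 18.626/18.662 = 0.9981.
Step 6 — Type: Im(Z) = -1.16 ⇒ leading (phase φ = -3.6°).

PF = 0.9981 (leading, φ = -3.6°)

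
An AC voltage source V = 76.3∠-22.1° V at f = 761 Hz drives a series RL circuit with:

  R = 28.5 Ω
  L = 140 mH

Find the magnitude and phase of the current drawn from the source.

Step 1 — Angular frequency: ω = 2π·f = 2π·761 = 4782 rad/s.
Step 2 — Component impedances:
  R: Z = R = 28.5 Ω
  L: Z = jωL = j·4782·0.14 = 0 + j669.4 Ω
Step 3 — Series combination: Z_total = R + L = 28.5 + j669.4 Ω = 670∠87.6° Ω.
Step 4 — Source phasor: V = 76.3∠-22.1° V = 70.69 - j28.71 V.
Step 5 — Ohm's law: I = V / Z_total = (70.69 - j28.71) / (28.5 + j669.4) = -0.03832 - j0.1072 A.
Step 6 — Convert to polar: |I| = 0.1139 A, ∠I = -109.7°.

I = 0.1139∠-109.7° A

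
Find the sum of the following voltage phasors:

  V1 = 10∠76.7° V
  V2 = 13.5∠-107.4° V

Step 1 — Convert each phasor to rectangular form:
  V1 = 10·(cos(76.7°) + j·sin(76.7°)) = 2.3 + j9.732 V
  V2 = 13.5·(cos(-107.4°) + j·sin(-107.4°)) = -4.037 - j12.88 V
Step 2 — Sum components: V_total = -1.737 - j3.15 V.
Step 3 — Convert to polar: |V_total| = 3.597 V, ∠V_total = -118.9°.

V_total = 3.597∠-118.9° V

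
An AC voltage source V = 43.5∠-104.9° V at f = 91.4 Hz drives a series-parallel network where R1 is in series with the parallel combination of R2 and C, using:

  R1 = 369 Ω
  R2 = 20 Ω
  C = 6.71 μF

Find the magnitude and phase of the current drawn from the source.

Step 1 — Angular frequency: ω = 2π·f = 2π·91.4 = 574.3 rad/s.
Step 2 — Component impedances:
  R1: Z = R = 369 Ω
  R2: Z = R = 20 Ω
  C: Z = 1/(jωC) = -j/(ω·C) = 0 - j259.5 Ω
Step 3 — Parallel branch: R2 || C = 1/(1/R2 + 1/C) = 19.88 - j1.532 Ω.
Step 4 — Series with R1: Z_total = R1 + (R2 || C) = 388.9 - j1.532 Ω = 388.9∠-0.2° Ω.
Step 5 — Source phasor: V = 43.5∠-104.9° V = -11.19 - j42.04 V.
Step 6 — Ohm's law: I = V / Z_total = (-11.19 - j42.04) / (388.9 - j1.532) = -0.02834 - j0.1082 A.
Step 7 — Convert to polar: |I| = 0.1119 A, ∠I = -104.7°.

I = 0.1119∠-104.7° A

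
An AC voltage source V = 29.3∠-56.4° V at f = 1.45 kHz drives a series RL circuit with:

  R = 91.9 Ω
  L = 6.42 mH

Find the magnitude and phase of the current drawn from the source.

Step 1 — Angular frequency: ω = 2π·f = 2π·1450 = 9111 rad/s.
Step 2 — Component impedances:
  R: Z = R = 91.9 Ω
  L: Z = jωL = j·9111·0.00642 = 0 + j58.49 Ω
Step 3 — Series combination: Z_total = R + L = 91.9 + j58.49 Ω = 108.9∠32.5° Ω.
Step 4 — Source phasor: V = 29.3∠-56.4° V = 16.21 - j24.4 V.
Step 5 — Ohm's law: I = V / Z_total = (16.21 - j24.4) / (91.9 + j58.49) = 0.005281 - j0.2689 A.
Step 6 — Convert to polar: |I| = 0.269 A, ∠I = -88.9°.

I = 0.269∠-88.9° A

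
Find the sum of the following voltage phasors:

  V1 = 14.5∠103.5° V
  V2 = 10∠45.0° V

Step 1 — Convert each phasor to rectangular form:
  V1 = 14.5·(cos(103.5°) + j·sin(103.5°)) = -3.385 + j14.1 V
  V2 = 10·(cos(45.0°) + j·sin(45.0°)) = 7.071 + j7.071 V
Step 2 — Sum components: V_total = 3.686 + j21.17 V.
Step 3 — Convert to polar: |V_total| = 21.49 V, ∠V_total = 80.1°.

V_total = 21.49∠80.1° V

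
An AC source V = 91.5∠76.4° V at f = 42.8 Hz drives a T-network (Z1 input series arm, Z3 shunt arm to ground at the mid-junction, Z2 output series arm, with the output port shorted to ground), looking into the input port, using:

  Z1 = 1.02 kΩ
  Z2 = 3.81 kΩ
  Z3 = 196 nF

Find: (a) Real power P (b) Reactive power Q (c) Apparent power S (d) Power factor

Step 1 — Angular frequency: ω = 2π·f = 2π·42.8 = 268.9 rad/s.
Step 2 — Component impedances:
  Z1: Z = R = 1020 Ω
  Z2: Z = R = 3810 Ω
  Z3: Z = 1/(jωC) = -j/(ω·C) = 0 - j1.897e+04 Ω
Step 3 — With the output port shorted to ground, the output series arm Z2 runs from the junction to ground; the shunt arm Z3 also runs from the junction to ground. They appear in parallel: Z3 || Z2 = 3662 - j735.5 Ω.
Step 4 — Series with input arm Z1: Z_in = Z1 + (Z3 || Z2) = 4682 - j735.5 Ω = 4740∠-8.9° Ω.
Step 5 — Source phasor: V = 91.5∠76.4° V = 21.52 + j88.93 V.
Step 6 — Current: I = V / Z = 0.001573 + j0.01924 A = 0.0193∠85.3° A.
Step 7 — Complex power: S = V·I* = 1.745 - j0.2741 VA.
Step 8 — Real power: P = Re(S) = 1.745 W.
Step 9 — Reactive power: Q = Im(S) = -0.2741 VAR.
Step 10 — Apparent power: |S| = 1.766 VA.
Step 11 — Power factor: PF = P/|S| = 0.9879 (leading).

(a) P = 1.745 W  (b) Q = -0.2741 VAR  (c) S = 1.766 VA  (d) PF = 0.9879 (leading)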